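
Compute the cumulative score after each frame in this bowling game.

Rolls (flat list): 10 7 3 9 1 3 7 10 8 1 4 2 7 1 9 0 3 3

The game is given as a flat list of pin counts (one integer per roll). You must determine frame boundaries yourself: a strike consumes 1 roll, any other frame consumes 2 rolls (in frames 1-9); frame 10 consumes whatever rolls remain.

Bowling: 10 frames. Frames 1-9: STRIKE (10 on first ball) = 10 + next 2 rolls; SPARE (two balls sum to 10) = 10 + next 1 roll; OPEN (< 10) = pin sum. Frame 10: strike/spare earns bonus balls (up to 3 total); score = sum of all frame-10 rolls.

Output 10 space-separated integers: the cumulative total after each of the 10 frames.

Frame 1: STRIKE. 10 + next two rolls (7+3) = 20. Cumulative: 20
Frame 2: SPARE (7+3=10). 10 + next roll (9) = 19. Cumulative: 39
Frame 3: SPARE (9+1=10). 10 + next roll (3) = 13. Cumulative: 52
Frame 4: SPARE (3+7=10). 10 + next roll (10) = 20. Cumulative: 72
Frame 5: STRIKE. 10 + next two rolls (8+1) = 19. Cumulative: 91
Frame 6: OPEN (8+1=9). Cumulative: 100
Frame 7: OPEN (4+2=6). Cumulative: 106
Frame 8: OPEN (7+1=8). Cumulative: 114
Frame 9: OPEN (9+0=9). Cumulative: 123
Frame 10: OPEN. Sum of all frame-10 rolls (3+3) = 6. Cumulative: 129

Answer: 20 39 52 72 91 100 106 114 123 129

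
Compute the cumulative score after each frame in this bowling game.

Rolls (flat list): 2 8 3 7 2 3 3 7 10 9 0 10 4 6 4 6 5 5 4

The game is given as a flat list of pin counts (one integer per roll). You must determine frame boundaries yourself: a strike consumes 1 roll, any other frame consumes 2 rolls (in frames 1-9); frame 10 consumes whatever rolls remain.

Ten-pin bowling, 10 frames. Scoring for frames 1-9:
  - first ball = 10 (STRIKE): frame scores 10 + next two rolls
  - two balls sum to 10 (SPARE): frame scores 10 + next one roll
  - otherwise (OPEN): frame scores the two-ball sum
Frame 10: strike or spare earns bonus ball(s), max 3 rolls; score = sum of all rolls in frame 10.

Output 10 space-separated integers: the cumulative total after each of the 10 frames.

Frame 1: SPARE (2+8=10). 10 + next roll (3) = 13. Cumulative: 13
Frame 2: SPARE (3+7=10). 10 + next roll (2) = 12. Cumulative: 25
Frame 3: OPEN (2+3=5). Cumulative: 30
Frame 4: SPARE (3+7=10). 10 + next roll (10) = 20. Cumulative: 50
Frame 5: STRIKE. 10 + next two rolls (9+0) = 19. Cumulative: 69
Frame 6: OPEN (9+0=9). Cumulative: 78
Frame 7: STRIKE. 10 + next two rolls (4+6) = 20. Cumulative: 98
Frame 8: SPARE (4+6=10). 10 + next roll (4) = 14. Cumulative: 112
Frame 9: SPARE (4+6=10). 10 + next roll (5) = 15. Cumulative: 127
Frame 10: SPARE. Sum of all frame-10 rolls (5+5+4) = 14. Cumulative: 141

Answer: 13 25 30 50 69 78 98 112 127 141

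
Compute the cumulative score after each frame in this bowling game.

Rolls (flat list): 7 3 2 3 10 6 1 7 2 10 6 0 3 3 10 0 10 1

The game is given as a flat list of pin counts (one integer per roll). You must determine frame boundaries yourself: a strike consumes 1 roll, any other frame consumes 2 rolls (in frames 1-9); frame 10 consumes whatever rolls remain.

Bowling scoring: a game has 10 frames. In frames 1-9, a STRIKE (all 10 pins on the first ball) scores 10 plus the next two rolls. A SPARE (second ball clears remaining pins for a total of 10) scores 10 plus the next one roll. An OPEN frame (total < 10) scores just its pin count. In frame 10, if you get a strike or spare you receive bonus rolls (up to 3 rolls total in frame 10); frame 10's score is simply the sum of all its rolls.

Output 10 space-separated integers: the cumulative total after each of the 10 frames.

Answer: 12 17 34 41 50 66 72 78 98 109

Derivation:
Frame 1: SPARE (7+3=10). 10 + next roll (2) = 12. Cumulative: 12
Frame 2: OPEN (2+3=5). Cumulative: 17
Frame 3: STRIKE. 10 + next two rolls (6+1) = 17. Cumulative: 34
Frame 4: OPEN (6+1=7). Cumulative: 41
Frame 5: OPEN (7+2=9). Cumulative: 50
Frame 6: STRIKE. 10 + next two rolls (6+0) = 16. Cumulative: 66
Frame 7: OPEN (6+0=6). Cumulative: 72
Frame 8: OPEN (3+3=6). Cumulative: 78
Frame 9: STRIKE. 10 + next two rolls (0+10) = 20. Cumulative: 98
Frame 10: SPARE. Sum of all frame-10 rolls (0+10+1) = 11. Cumulative: 109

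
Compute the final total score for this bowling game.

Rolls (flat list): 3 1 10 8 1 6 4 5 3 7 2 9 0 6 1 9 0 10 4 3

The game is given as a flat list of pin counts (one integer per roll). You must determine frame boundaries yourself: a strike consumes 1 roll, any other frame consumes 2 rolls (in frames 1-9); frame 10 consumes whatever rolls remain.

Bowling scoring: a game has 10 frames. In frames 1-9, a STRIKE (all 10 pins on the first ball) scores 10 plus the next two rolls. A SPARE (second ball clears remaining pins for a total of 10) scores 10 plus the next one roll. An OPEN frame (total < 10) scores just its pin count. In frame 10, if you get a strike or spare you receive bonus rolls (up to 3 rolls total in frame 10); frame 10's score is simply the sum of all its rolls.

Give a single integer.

Frame 1: OPEN (3+1=4). Cumulative: 4
Frame 2: STRIKE. 10 + next two rolls (8+1) = 19. Cumulative: 23
Frame 3: OPEN (8+1=9). Cumulative: 32
Frame 4: SPARE (6+4=10). 10 + next roll (5) = 15. Cumulative: 47
Frame 5: OPEN (5+3=8). Cumulative: 55
Frame 6: OPEN (7+2=9). Cumulative: 64
Frame 7: OPEN (9+0=9). Cumulative: 73
Frame 8: OPEN (6+1=7). Cumulative: 80
Frame 9: OPEN (9+0=9). Cumulative: 89
Frame 10: STRIKE. Sum of all frame-10 rolls (10+4+3) = 17. Cumulative: 106

Answer: 106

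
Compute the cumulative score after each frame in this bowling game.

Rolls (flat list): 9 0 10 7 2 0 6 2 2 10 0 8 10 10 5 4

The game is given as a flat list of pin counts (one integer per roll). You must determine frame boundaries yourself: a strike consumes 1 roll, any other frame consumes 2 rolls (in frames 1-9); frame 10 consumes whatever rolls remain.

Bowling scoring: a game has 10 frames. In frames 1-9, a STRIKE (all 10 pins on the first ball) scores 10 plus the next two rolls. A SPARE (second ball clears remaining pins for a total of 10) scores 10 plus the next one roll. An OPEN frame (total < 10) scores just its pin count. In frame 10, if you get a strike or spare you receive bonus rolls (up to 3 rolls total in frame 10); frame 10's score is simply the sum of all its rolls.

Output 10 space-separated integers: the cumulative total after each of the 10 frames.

Frame 1: OPEN (9+0=9). Cumulative: 9
Frame 2: STRIKE. 10 + next two rolls (7+2) = 19. Cumulative: 28
Frame 3: OPEN (7+2=9). Cumulative: 37
Frame 4: OPEN (0+6=6). Cumulative: 43
Frame 5: OPEN (2+2=4). Cumulative: 47
Frame 6: STRIKE. 10 + next two rolls (0+8) = 18. Cumulative: 65
Frame 7: OPEN (0+8=8). Cumulative: 73
Frame 8: STRIKE. 10 + next two rolls (10+5) = 25. Cumulative: 98
Frame 9: STRIKE. 10 + next two rolls (5+4) = 19. Cumulative: 117
Frame 10: OPEN. Sum of all frame-10 rolls (5+4) = 9. Cumulative: 126

Answer: 9 28 37 43 47 65 73 98 117 126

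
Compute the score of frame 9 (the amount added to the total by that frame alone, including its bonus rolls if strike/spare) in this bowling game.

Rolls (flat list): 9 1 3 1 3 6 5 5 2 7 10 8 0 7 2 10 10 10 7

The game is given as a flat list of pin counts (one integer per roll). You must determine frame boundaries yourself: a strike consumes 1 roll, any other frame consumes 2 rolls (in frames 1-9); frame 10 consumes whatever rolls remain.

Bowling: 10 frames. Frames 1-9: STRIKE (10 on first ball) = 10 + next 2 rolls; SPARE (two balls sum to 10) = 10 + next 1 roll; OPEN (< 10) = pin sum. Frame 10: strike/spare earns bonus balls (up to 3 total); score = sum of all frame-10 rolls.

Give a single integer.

Answer: 30

Derivation:
Frame 1: SPARE (9+1=10). 10 + next roll (3) = 13. Cumulative: 13
Frame 2: OPEN (3+1=4). Cumulative: 17
Frame 3: OPEN (3+6=9). Cumulative: 26
Frame 4: SPARE (5+5=10). 10 + next roll (2) = 12. Cumulative: 38
Frame 5: OPEN (2+7=9). Cumulative: 47
Frame 6: STRIKE. 10 + next two rolls (8+0) = 18. Cumulative: 65
Frame 7: OPEN (8+0=8). Cumulative: 73
Frame 8: OPEN (7+2=9). Cumulative: 82
Frame 9: STRIKE. 10 + next two rolls (10+10) = 30. Cumulative: 112
Frame 10: STRIKE. Sum of all frame-10 rolls (10+10+7) = 27. Cumulative: 139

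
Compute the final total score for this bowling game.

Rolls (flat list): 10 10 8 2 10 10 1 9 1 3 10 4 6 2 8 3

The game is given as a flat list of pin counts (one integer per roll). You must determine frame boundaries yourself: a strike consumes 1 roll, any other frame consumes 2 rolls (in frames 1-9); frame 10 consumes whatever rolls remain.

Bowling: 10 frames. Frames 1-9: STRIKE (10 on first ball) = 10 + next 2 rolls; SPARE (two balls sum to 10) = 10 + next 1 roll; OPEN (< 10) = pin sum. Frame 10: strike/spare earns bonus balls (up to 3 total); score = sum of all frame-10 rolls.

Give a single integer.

Frame 1: STRIKE. 10 + next two rolls (10+8) = 28. Cumulative: 28
Frame 2: STRIKE. 10 + next two rolls (8+2) = 20. Cumulative: 48
Frame 3: SPARE (8+2=10). 10 + next roll (10) = 20. Cumulative: 68
Frame 4: STRIKE. 10 + next two rolls (10+1) = 21. Cumulative: 89
Frame 5: STRIKE. 10 + next two rolls (1+9) = 20. Cumulative: 109
Frame 6: SPARE (1+9=10). 10 + next roll (1) = 11. Cumulative: 120
Frame 7: OPEN (1+3=4). Cumulative: 124
Frame 8: STRIKE. 10 + next two rolls (4+6) = 20. Cumulative: 144
Frame 9: SPARE (4+6=10). 10 + next roll (2) = 12. Cumulative: 156
Frame 10: SPARE. Sum of all frame-10 rolls (2+8+3) = 13. Cumulative: 169

Answer: 169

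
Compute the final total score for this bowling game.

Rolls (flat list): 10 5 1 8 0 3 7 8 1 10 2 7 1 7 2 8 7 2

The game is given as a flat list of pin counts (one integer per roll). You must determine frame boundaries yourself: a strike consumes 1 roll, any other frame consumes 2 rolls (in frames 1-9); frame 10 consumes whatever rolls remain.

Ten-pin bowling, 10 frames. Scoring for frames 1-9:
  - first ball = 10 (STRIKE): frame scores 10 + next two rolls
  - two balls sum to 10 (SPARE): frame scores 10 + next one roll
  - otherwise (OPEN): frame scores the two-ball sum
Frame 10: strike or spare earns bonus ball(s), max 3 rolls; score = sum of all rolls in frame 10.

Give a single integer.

Answer: 119

Derivation:
Frame 1: STRIKE. 10 + next two rolls (5+1) = 16. Cumulative: 16
Frame 2: OPEN (5+1=6). Cumulative: 22
Frame 3: OPEN (8+0=8). Cumulative: 30
Frame 4: SPARE (3+7=10). 10 + next roll (8) = 18. Cumulative: 48
Frame 5: OPEN (8+1=9). Cumulative: 57
Frame 6: STRIKE. 10 + next two rolls (2+7) = 19. Cumulative: 76
Frame 7: OPEN (2+7=9). Cumulative: 85
Frame 8: OPEN (1+7=8). Cumulative: 93
Frame 9: SPARE (2+8=10). 10 + next roll (7) = 17. Cumulative: 110
Frame 10: OPEN. Sum of all frame-10 rolls (7+2) = 9. Cumulative: 119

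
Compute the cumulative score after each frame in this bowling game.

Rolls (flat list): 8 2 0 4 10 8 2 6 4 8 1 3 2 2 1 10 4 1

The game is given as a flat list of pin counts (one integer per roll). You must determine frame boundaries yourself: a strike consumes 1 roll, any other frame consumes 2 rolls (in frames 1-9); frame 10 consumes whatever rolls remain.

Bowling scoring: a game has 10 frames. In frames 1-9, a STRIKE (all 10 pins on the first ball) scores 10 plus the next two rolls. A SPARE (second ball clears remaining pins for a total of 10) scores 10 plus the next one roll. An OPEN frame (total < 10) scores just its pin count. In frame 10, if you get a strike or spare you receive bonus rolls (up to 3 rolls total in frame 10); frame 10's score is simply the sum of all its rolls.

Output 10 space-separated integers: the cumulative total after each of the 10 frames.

Frame 1: SPARE (8+2=10). 10 + next roll (0) = 10. Cumulative: 10
Frame 2: OPEN (0+4=4). Cumulative: 14
Frame 3: STRIKE. 10 + next two rolls (8+2) = 20. Cumulative: 34
Frame 4: SPARE (8+2=10). 10 + next roll (6) = 16. Cumulative: 50
Frame 5: SPARE (6+4=10). 10 + next roll (8) = 18. Cumulative: 68
Frame 6: OPEN (8+1=9). Cumulative: 77
Frame 7: OPEN (3+2=5). Cumulative: 82
Frame 8: OPEN (2+1=3). Cumulative: 85
Frame 9: STRIKE. 10 + next two rolls (4+1) = 15. Cumulative: 100
Frame 10: OPEN. Sum of all frame-10 rolls (4+1) = 5. Cumulative: 105

Answer: 10 14 34 50 68 77 82 85 100 105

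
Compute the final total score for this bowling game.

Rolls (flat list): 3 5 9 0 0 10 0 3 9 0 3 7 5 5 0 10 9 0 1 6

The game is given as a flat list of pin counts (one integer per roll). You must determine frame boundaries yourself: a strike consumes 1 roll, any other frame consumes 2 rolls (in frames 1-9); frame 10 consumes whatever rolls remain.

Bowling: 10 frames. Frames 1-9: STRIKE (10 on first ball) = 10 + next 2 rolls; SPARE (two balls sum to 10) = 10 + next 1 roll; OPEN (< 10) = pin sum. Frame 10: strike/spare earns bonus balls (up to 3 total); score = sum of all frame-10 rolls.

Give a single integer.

Answer: 99

Derivation:
Frame 1: OPEN (3+5=8). Cumulative: 8
Frame 2: OPEN (9+0=9). Cumulative: 17
Frame 3: SPARE (0+10=10). 10 + next roll (0) = 10. Cumulative: 27
Frame 4: OPEN (0+3=3). Cumulative: 30
Frame 5: OPEN (9+0=9). Cumulative: 39
Frame 6: SPARE (3+7=10). 10 + next roll (5) = 15. Cumulative: 54
Frame 7: SPARE (5+5=10). 10 + next roll (0) = 10. Cumulative: 64
Frame 8: SPARE (0+10=10). 10 + next roll (9) = 19. Cumulative: 83
Frame 9: OPEN (9+0=9). Cumulative: 92
Frame 10: OPEN. Sum of all frame-10 rolls (1+6) = 7. Cumulative: 99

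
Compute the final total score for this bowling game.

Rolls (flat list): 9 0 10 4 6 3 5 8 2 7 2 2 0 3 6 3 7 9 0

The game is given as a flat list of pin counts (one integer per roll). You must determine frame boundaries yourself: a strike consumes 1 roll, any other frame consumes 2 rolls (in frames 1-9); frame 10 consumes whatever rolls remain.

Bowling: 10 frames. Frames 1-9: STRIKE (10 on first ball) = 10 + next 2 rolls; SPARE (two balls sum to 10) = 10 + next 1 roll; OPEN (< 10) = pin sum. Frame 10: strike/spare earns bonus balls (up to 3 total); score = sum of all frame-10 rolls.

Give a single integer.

Answer: 115

Derivation:
Frame 1: OPEN (9+0=9). Cumulative: 9
Frame 2: STRIKE. 10 + next two rolls (4+6) = 20. Cumulative: 29
Frame 3: SPARE (4+6=10). 10 + next roll (3) = 13. Cumulative: 42
Frame 4: OPEN (3+5=8). Cumulative: 50
Frame 5: SPARE (8+2=10). 10 + next roll (7) = 17. Cumulative: 67
Frame 6: OPEN (7+2=9). Cumulative: 76
Frame 7: OPEN (2+0=2). Cumulative: 78
Frame 8: OPEN (3+6=9). Cumulative: 87
Frame 9: SPARE (3+7=10). 10 + next roll (9) = 19. Cumulative: 106
Frame 10: OPEN. Sum of all frame-10 rolls (9+0) = 9. Cumulative: 115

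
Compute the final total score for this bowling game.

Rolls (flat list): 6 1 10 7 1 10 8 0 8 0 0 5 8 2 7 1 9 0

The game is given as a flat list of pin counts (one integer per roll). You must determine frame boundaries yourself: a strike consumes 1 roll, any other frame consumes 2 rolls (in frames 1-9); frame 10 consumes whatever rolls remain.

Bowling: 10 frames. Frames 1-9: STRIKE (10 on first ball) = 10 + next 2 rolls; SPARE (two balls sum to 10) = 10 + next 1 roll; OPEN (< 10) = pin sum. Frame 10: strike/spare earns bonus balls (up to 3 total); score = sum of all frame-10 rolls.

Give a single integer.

Answer: 106

Derivation:
Frame 1: OPEN (6+1=7). Cumulative: 7
Frame 2: STRIKE. 10 + next two rolls (7+1) = 18. Cumulative: 25
Frame 3: OPEN (7+1=8). Cumulative: 33
Frame 4: STRIKE. 10 + next two rolls (8+0) = 18. Cumulative: 51
Frame 5: OPEN (8+0=8). Cumulative: 59
Frame 6: OPEN (8+0=8). Cumulative: 67
Frame 7: OPEN (0+5=5). Cumulative: 72
Frame 8: SPARE (8+2=10). 10 + next roll (7) = 17. Cumulative: 89
Frame 9: OPEN (7+1=8). Cumulative: 97
Frame 10: OPEN. Sum of all frame-10 rolls (9+0) = 9. Cumulative: 106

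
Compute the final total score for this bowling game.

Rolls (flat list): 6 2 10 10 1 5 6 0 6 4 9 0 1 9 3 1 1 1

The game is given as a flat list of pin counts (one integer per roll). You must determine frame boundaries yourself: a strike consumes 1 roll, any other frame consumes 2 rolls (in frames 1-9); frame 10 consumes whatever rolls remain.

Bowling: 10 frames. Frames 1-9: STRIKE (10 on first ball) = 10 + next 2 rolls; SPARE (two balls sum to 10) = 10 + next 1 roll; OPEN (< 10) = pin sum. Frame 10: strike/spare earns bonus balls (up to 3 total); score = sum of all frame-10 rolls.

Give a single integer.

Frame 1: OPEN (6+2=8). Cumulative: 8
Frame 2: STRIKE. 10 + next two rolls (10+1) = 21. Cumulative: 29
Frame 3: STRIKE. 10 + next two rolls (1+5) = 16. Cumulative: 45
Frame 4: OPEN (1+5=6). Cumulative: 51
Frame 5: OPEN (6+0=6). Cumulative: 57
Frame 6: SPARE (6+4=10). 10 + next roll (9) = 19. Cumulative: 76
Frame 7: OPEN (9+0=9). Cumulative: 85
Frame 8: SPARE (1+9=10). 10 + next roll (3) = 13. Cumulative: 98
Frame 9: OPEN (3+1=4). Cumulative: 102
Frame 10: OPEN. Sum of all frame-10 rolls (1+1) = 2. Cumulative: 104

Answer: 104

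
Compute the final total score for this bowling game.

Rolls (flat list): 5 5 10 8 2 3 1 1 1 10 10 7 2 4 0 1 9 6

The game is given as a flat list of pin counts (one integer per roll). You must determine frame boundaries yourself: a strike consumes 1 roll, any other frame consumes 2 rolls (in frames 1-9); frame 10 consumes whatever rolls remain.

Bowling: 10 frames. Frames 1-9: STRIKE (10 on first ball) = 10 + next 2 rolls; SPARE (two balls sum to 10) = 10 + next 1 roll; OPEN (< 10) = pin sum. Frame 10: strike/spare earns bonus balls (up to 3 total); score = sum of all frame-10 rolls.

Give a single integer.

Frame 1: SPARE (5+5=10). 10 + next roll (10) = 20. Cumulative: 20
Frame 2: STRIKE. 10 + next two rolls (8+2) = 20. Cumulative: 40
Frame 3: SPARE (8+2=10). 10 + next roll (3) = 13. Cumulative: 53
Frame 4: OPEN (3+1=4). Cumulative: 57
Frame 5: OPEN (1+1=2). Cumulative: 59
Frame 6: STRIKE. 10 + next two rolls (10+7) = 27. Cumulative: 86
Frame 7: STRIKE. 10 + next two rolls (7+2) = 19. Cumulative: 105
Frame 8: OPEN (7+2=9). Cumulative: 114
Frame 9: OPEN (4+0=4). Cumulative: 118
Frame 10: SPARE. Sum of all frame-10 rolls (1+9+6) = 16. Cumulative: 134

Answer: 134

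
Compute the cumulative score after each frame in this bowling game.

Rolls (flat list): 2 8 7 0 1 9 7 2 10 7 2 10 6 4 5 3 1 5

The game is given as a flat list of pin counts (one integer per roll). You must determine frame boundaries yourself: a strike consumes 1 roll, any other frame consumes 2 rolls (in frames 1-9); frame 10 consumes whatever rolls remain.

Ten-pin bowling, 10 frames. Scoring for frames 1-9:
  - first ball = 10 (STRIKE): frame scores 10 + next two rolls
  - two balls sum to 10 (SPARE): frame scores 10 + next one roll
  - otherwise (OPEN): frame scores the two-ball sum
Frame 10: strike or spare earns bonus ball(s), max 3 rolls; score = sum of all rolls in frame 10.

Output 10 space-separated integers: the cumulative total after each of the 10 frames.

Frame 1: SPARE (2+8=10). 10 + next roll (7) = 17. Cumulative: 17
Frame 2: OPEN (7+0=7). Cumulative: 24
Frame 3: SPARE (1+9=10). 10 + next roll (7) = 17. Cumulative: 41
Frame 4: OPEN (7+2=9). Cumulative: 50
Frame 5: STRIKE. 10 + next two rolls (7+2) = 19. Cumulative: 69
Frame 6: OPEN (7+2=9). Cumulative: 78
Frame 7: STRIKE. 10 + next two rolls (6+4) = 20. Cumulative: 98
Frame 8: SPARE (6+4=10). 10 + next roll (5) = 15. Cumulative: 113
Frame 9: OPEN (5+3=8). Cumulative: 121
Frame 10: OPEN. Sum of all frame-10 rolls (1+5) = 6. Cumulative: 127

Answer: 17 24 41 50 69 78 98 113 121 127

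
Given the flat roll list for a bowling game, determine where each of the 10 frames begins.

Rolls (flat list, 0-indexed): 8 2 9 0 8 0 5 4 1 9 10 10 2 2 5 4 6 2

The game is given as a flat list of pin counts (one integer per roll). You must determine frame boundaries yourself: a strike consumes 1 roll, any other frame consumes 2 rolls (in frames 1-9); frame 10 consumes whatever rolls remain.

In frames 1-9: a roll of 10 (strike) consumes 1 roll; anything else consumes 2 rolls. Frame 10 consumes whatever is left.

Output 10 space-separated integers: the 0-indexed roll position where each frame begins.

Answer: 0 2 4 6 8 10 11 12 14 16

Derivation:
Frame 1 starts at roll index 0: rolls=8,2 (sum=10), consumes 2 rolls
Frame 2 starts at roll index 2: rolls=9,0 (sum=9), consumes 2 rolls
Frame 3 starts at roll index 4: rolls=8,0 (sum=8), consumes 2 rolls
Frame 4 starts at roll index 6: rolls=5,4 (sum=9), consumes 2 rolls
Frame 5 starts at roll index 8: rolls=1,9 (sum=10), consumes 2 rolls
Frame 6 starts at roll index 10: roll=10 (strike), consumes 1 roll
Frame 7 starts at roll index 11: roll=10 (strike), consumes 1 roll
Frame 8 starts at roll index 12: rolls=2,2 (sum=4), consumes 2 rolls
Frame 9 starts at roll index 14: rolls=5,4 (sum=9), consumes 2 rolls
Frame 10 starts at roll index 16: 2 remaining rolls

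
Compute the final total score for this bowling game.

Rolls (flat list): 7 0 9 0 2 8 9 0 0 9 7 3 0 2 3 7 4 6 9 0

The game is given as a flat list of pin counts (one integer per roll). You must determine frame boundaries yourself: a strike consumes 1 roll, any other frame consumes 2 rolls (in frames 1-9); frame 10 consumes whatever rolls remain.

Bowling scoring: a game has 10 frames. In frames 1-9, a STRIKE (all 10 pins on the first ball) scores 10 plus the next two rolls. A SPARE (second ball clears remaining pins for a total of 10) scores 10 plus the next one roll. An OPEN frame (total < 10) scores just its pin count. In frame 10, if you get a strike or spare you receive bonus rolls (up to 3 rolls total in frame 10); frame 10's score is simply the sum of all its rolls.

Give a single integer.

Frame 1: OPEN (7+0=7). Cumulative: 7
Frame 2: OPEN (9+0=9). Cumulative: 16
Frame 3: SPARE (2+8=10). 10 + next roll (9) = 19. Cumulative: 35
Frame 4: OPEN (9+0=9). Cumulative: 44
Frame 5: OPEN (0+9=9). Cumulative: 53
Frame 6: SPARE (7+3=10). 10 + next roll (0) = 10. Cumulative: 63
Frame 7: OPEN (0+2=2). Cumulative: 65
Frame 8: SPARE (3+7=10). 10 + next roll (4) = 14. Cumulative: 79
Frame 9: SPARE (4+6=10). 10 + next roll (9) = 19. Cumulative: 98
Frame 10: OPEN. Sum of all frame-10 rolls (9+0) = 9. Cumulative: 107

Answer: 107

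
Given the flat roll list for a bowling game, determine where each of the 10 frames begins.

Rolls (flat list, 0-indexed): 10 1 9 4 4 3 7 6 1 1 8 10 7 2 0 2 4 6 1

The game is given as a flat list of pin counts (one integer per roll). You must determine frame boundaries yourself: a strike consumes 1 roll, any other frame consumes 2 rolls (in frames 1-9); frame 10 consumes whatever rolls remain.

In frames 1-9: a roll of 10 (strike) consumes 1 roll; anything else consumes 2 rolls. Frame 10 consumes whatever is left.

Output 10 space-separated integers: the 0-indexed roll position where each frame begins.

Frame 1 starts at roll index 0: roll=10 (strike), consumes 1 roll
Frame 2 starts at roll index 1: rolls=1,9 (sum=10), consumes 2 rolls
Frame 3 starts at roll index 3: rolls=4,4 (sum=8), consumes 2 rolls
Frame 4 starts at roll index 5: rolls=3,7 (sum=10), consumes 2 rolls
Frame 5 starts at roll index 7: rolls=6,1 (sum=7), consumes 2 rolls
Frame 6 starts at roll index 9: rolls=1,8 (sum=9), consumes 2 rolls
Frame 7 starts at roll index 11: roll=10 (strike), consumes 1 roll
Frame 8 starts at roll index 12: rolls=7,2 (sum=9), consumes 2 rolls
Frame 9 starts at roll index 14: rolls=0,2 (sum=2), consumes 2 rolls
Frame 10 starts at roll index 16: 3 remaining rolls

Answer: 0 1 3 5 7 9 11 12 14 16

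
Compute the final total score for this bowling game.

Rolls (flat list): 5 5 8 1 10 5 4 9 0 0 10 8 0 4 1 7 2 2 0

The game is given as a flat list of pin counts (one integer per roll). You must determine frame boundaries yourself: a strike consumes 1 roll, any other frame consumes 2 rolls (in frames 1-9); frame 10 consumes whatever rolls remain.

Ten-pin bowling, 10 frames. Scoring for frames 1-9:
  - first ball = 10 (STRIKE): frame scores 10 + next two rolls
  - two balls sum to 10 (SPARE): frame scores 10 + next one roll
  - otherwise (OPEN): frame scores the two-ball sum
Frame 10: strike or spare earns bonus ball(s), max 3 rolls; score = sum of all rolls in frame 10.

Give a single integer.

Answer: 106

Derivation:
Frame 1: SPARE (5+5=10). 10 + next roll (8) = 18. Cumulative: 18
Frame 2: OPEN (8+1=9). Cumulative: 27
Frame 3: STRIKE. 10 + next two rolls (5+4) = 19. Cumulative: 46
Frame 4: OPEN (5+4=9). Cumulative: 55
Frame 5: OPEN (9+0=9). Cumulative: 64
Frame 6: SPARE (0+10=10). 10 + next roll (8) = 18. Cumulative: 82
Frame 7: OPEN (8+0=8). Cumulative: 90
Frame 8: OPEN (4+1=5). Cumulative: 95
Frame 9: OPEN (7+2=9). Cumulative: 104
Frame 10: OPEN. Sum of all frame-10 rolls (2+0) = 2. Cumulative: 106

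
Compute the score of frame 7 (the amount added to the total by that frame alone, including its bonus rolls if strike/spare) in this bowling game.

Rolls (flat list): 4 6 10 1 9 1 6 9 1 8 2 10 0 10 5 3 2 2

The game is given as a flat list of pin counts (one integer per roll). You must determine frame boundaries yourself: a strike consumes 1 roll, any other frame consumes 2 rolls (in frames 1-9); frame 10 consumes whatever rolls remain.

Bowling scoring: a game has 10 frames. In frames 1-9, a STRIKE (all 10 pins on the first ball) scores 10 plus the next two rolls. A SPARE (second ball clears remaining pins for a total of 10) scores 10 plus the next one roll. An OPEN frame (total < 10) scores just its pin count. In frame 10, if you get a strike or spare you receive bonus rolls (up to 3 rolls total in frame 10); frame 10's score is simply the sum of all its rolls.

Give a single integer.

Answer: 20

Derivation:
Frame 1: SPARE (4+6=10). 10 + next roll (10) = 20. Cumulative: 20
Frame 2: STRIKE. 10 + next two rolls (1+9) = 20. Cumulative: 40
Frame 3: SPARE (1+9=10). 10 + next roll (1) = 11. Cumulative: 51
Frame 4: OPEN (1+6=7). Cumulative: 58
Frame 5: SPARE (9+1=10). 10 + next roll (8) = 18. Cumulative: 76
Frame 6: SPARE (8+2=10). 10 + next roll (10) = 20. Cumulative: 96
Frame 7: STRIKE. 10 + next two rolls (0+10) = 20. Cumulative: 116
Frame 8: SPARE (0+10=10). 10 + next roll (5) = 15. Cumulative: 131
Frame 9: OPEN (5+3=8). Cumulative: 139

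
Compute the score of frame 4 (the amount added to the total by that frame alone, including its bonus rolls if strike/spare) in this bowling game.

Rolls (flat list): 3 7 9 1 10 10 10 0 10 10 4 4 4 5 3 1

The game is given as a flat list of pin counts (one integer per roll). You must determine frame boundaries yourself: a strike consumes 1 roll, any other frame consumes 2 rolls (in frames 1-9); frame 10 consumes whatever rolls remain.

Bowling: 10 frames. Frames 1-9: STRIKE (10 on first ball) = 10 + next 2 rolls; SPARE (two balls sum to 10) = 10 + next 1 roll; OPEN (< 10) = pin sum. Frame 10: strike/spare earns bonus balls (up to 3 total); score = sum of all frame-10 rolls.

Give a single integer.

Frame 1: SPARE (3+7=10). 10 + next roll (9) = 19. Cumulative: 19
Frame 2: SPARE (9+1=10). 10 + next roll (10) = 20. Cumulative: 39
Frame 3: STRIKE. 10 + next two rolls (10+10) = 30. Cumulative: 69
Frame 4: STRIKE. 10 + next two rolls (10+0) = 20. Cumulative: 89
Frame 5: STRIKE. 10 + next two rolls (0+10) = 20. Cumulative: 109
Frame 6: SPARE (0+10=10). 10 + next roll (10) = 20. Cumulative: 129

Answer: 20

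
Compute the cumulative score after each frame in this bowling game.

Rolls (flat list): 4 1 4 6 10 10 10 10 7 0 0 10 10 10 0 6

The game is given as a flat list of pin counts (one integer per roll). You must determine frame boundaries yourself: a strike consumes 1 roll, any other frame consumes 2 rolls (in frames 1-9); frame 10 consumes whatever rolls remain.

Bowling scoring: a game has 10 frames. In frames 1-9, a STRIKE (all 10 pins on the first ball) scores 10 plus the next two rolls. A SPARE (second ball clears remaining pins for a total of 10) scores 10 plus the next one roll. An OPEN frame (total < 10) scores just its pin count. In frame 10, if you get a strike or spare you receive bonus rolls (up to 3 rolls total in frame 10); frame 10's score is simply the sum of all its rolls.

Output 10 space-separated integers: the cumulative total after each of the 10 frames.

Answer: 5 25 55 85 112 129 136 156 176 192

Derivation:
Frame 1: OPEN (4+1=5). Cumulative: 5
Frame 2: SPARE (4+6=10). 10 + next roll (10) = 20. Cumulative: 25
Frame 3: STRIKE. 10 + next two rolls (10+10) = 30. Cumulative: 55
Frame 4: STRIKE. 10 + next two rolls (10+10) = 30. Cumulative: 85
Frame 5: STRIKE. 10 + next two rolls (10+7) = 27. Cumulative: 112
Frame 6: STRIKE. 10 + next two rolls (7+0) = 17. Cumulative: 129
Frame 7: OPEN (7+0=7). Cumulative: 136
Frame 8: SPARE (0+10=10). 10 + next roll (10) = 20. Cumulative: 156
Frame 9: STRIKE. 10 + next two rolls (10+0) = 20. Cumulative: 176
Frame 10: STRIKE. Sum of all frame-10 rolls (10+0+6) = 16. Cumulative: 192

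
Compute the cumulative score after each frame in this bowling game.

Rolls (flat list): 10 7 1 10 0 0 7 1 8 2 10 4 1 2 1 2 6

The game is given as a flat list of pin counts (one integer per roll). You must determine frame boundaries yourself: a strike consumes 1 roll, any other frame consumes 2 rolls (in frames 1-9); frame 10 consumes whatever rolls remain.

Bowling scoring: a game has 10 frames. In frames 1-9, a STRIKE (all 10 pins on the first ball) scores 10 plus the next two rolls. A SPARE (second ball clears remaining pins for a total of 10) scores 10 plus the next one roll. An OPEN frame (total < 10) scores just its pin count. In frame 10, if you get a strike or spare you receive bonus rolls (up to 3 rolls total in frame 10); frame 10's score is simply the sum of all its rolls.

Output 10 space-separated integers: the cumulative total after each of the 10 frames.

Answer: 18 26 36 36 44 64 79 84 87 95

Derivation:
Frame 1: STRIKE. 10 + next two rolls (7+1) = 18. Cumulative: 18
Frame 2: OPEN (7+1=8). Cumulative: 26
Frame 3: STRIKE. 10 + next two rolls (0+0) = 10. Cumulative: 36
Frame 4: OPEN (0+0=0). Cumulative: 36
Frame 5: OPEN (7+1=8). Cumulative: 44
Frame 6: SPARE (8+2=10). 10 + next roll (10) = 20. Cumulative: 64
Frame 7: STRIKE. 10 + next two rolls (4+1) = 15. Cumulative: 79
Frame 8: OPEN (4+1=5). Cumulative: 84
Frame 9: OPEN (2+1=3). Cumulative: 87
Frame 10: OPEN. Sum of all frame-10 rolls (2+6) = 8. Cumulative: 95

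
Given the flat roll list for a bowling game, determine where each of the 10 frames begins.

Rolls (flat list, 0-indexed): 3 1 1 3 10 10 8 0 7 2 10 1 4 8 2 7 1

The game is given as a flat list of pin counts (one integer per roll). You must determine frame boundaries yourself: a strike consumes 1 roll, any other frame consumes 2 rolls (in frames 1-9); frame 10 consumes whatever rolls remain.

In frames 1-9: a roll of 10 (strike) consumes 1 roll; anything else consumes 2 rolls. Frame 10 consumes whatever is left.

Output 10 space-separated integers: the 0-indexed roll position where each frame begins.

Frame 1 starts at roll index 0: rolls=3,1 (sum=4), consumes 2 rolls
Frame 2 starts at roll index 2: rolls=1,3 (sum=4), consumes 2 rolls
Frame 3 starts at roll index 4: roll=10 (strike), consumes 1 roll
Frame 4 starts at roll index 5: roll=10 (strike), consumes 1 roll
Frame 5 starts at roll index 6: rolls=8,0 (sum=8), consumes 2 rolls
Frame 6 starts at roll index 8: rolls=7,2 (sum=9), consumes 2 rolls
Frame 7 starts at roll index 10: roll=10 (strike), consumes 1 roll
Frame 8 starts at roll index 11: rolls=1,4 (sum=5), consumes 2 rolls
Frame 9 starts at roll index 13: rolls=8,2 (sum=10), consumes 2 rolls
Frame 10 starts at roll index 15: 2 remaining rolls

Answer: 0 2 4 5 6 8 10 11 13 15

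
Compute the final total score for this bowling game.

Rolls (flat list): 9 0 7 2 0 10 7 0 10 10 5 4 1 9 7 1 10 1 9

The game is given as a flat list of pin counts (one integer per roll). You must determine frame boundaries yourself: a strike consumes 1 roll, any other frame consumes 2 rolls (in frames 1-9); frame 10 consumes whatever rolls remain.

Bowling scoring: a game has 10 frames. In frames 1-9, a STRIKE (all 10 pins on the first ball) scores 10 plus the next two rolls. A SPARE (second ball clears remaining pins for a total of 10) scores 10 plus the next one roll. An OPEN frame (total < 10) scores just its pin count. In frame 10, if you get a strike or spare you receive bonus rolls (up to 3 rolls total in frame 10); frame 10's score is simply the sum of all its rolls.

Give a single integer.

Answer: 140

Derivation:
Frame 1: OPEN (9+0=9). Cumulative: 9
Frame 2: OPEN (7+2=9). Cumulative: 18
Frame 3: SPARE (0+10=10). 10 + next roll (7) = 17. Cumulative: 35
Frame 4: OPEN (7+0=7). Cumulative: 42
Frame 5: STRIKE. 10 + next two rolls (10+5) = 25. Cumulative: 67
Frame 6: STRIKE. 10 + next two rolls (5+4) = 19. Cumulative: 86
Frame 7: OPEN (5+4=9). Cumulative: 95
Frame 8: SPARE (1+9=10). 10 + next roll (7) = 17. Cumulative: 112
Frame 9: OPEN (7+1=8). Cumulative: 120
Frame 10: STRIKE. Sum of all frame-10 rolls (10+1+9) = 20. Cumulative: 140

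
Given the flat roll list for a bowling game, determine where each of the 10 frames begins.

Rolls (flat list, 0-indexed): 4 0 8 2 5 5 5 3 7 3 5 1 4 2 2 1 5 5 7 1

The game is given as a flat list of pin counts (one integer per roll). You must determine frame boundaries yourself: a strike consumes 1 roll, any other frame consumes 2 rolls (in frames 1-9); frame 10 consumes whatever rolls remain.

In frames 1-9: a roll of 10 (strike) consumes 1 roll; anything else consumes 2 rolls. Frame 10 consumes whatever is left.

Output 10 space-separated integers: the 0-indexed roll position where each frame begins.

Frame 1 starts at roll index 0: rolls=4,0 (sum=4), consumes 2 rolls
Frame 2 starts at roll index 2: rolls=8,2 (sum=10), consumes 2 rolls
Frame 3 starts at roll index 4: rolls=5,5 (sum=10), consumes 2 rolls
Frame 4 starts at roll index 6: rolls=5,3 (sum=8), consumes 2 rolls
Frame 5 starts at roll index 8: rolls=7,3 (sum=10), consumes 2 rolls
Frame 6 starts at roll index 10: rolls=5,1 (sum=6), consumes 2 rolls
Frame 7 starts at roll index 12: rolls=4,2 (sum=6), consumes 2 rolls
Frame 8 starts at roll index 14: rolls=2,1 (sum=3), consumes 2 rolls
Frame 9 starts at roll index 16: rolls=5,5 (sum=10), consumes 2 rolls
Frame 10 starts at roll index 18: 2 remaining rolls

Answer: 0 2 4 6 8 10 12 14 16 18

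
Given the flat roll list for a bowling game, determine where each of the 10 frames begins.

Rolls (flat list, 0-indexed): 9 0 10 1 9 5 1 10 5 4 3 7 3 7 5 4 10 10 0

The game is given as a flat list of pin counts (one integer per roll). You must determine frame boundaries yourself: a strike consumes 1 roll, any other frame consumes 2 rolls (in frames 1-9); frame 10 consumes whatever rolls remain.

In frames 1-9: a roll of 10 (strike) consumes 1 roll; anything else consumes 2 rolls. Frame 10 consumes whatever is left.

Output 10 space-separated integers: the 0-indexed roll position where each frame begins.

Frame 1 starts at roll index 0: rolls=9,0 (sum=9), consumes 2 rolls
Frame 2 starts at roll index 2: roll=10 (strike), consumes 1 roll
Frame 3 starts at roll index 3: rolls=1,9 (sum=10), consumes 2 rolls
Frame 4 starts at roll index 5: rolls=5,1 (sum=6), consumes 2 rolls
Frame 5 starts at roll index 7: roll=10 (strike), consumes 1 roll
Frame 6 starts at roll index 8: rolls=5,4 (sum=9), consumes 2 rolls
Frame 7 starts at roll index 10: rolls=3,7 (sum=10), consumes 2 rolls
Frame 8 starts at roll index 12: rolls=3,7 (sum=10), consumes 2 rolls
Frame 9 starts at roll index 14: rolls=5,4 (sum=9), consumes 2 rolls
Frame 10 starts at roll index 16: 3 remaining rolls

Answer: 0 2 3 5 7 8 10 12 14 16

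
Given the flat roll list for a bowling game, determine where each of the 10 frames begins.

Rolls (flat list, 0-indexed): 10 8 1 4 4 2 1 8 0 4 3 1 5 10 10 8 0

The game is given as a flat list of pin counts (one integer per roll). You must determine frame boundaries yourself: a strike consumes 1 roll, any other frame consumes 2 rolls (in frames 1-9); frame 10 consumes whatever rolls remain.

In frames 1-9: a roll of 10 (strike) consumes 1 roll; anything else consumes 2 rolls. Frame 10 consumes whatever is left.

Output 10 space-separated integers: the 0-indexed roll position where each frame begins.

Answer: 0 1 3 5 7 9 11 13 14 15

Derivation:
Frame 1 starts at roll index 0: roll=10 (strike), consumes 1 roll
Frame 2 starts at roll index 1: rolls=8,1 (sum=9), consumes 2 rolls
Frame 3 starts at roll index 3: rolls=4,4 (sum=8), consumes 2 rolls
Frame 4 starts at roll index 5: rolls=2,1 (sum=3), consumes 2 rolls
Frame 5 starts at roll index 7: rolls=8,0 (sum=8), consumes 2 rolls
Frame 6 starts at roll index 9: rolls=4,3 (sum=7), consumes 2 rolls
Frame 7 starts at roll index 11: rolls=1,5 (sum=6), consumes 2 rolls
Frame 8 starts at roll index 13: roll=10 (strike), consumes 1 roll
Frame 9 starts at roll index 14: roll=10 (strike), consumes 1 roll
Frame 10 starts at roll index 15: 2 remaining rolls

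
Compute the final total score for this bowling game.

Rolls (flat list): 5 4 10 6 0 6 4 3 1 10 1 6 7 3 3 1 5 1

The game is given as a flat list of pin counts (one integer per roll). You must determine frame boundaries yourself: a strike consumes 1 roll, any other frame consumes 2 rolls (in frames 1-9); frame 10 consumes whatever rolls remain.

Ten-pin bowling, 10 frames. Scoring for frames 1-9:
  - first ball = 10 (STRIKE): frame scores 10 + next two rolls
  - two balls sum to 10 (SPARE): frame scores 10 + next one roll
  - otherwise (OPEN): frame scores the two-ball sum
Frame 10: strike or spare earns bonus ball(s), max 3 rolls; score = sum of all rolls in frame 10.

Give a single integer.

Frame 1: OPEN (5+4=9). Cumulative: 9
Frame 2: STRIKE. 10 + next two rolls (6+0) = 16. Cumulative: 25
Frame 3: OPEN (6+0=6). Cumulative: 31
Frame 4: SPARE (6+4=10). 10 + next roll (3) = 13. Cumulative: 44
Frame 5: OPEN (3+1=4). Cumulative: 48
Frame 6: STRIKE. 10 + next two rolls (1+6) = 17. Cumulative: 65
Frame 7: OPEN (1+6=7). Cumulative: 72
Frame 8: SPARE (7+3=10). 10 + next roll (3) = 13. Cumulative: 85
Frame 9: OPEN (3+1=4). Cumulative: 89
Frame 10: OPEN. Sum of all frame-10 rolls (5+1) = 6. Cumulative: 95

Answer: 95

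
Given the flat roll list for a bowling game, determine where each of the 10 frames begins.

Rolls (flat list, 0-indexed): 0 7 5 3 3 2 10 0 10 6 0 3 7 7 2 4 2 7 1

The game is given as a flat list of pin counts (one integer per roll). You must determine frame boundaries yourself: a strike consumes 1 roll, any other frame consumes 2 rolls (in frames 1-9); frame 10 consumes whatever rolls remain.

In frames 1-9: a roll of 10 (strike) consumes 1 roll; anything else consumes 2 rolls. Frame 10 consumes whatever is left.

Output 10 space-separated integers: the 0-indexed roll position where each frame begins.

Frame 1 starts at roll index 0: rolls=0,7 (sum=7), consumes 2 rolls
Frame 2 starts at roll index 2: rolls=5,3 (sum=8), consumes 2 rolls
Frame 3 starts at roll index 4: rolls=3,2 (sum=5), consumes 2 rolls
Frame 4 starts at roll index 6: roll=10 (strike), consumes 1 roll
Frame 5 starts at roll index 7: rolls=0,10 (sum=10), consumes 2 rolls
Frame 6 starts at roll index 9: rolls=6,0 (sum=6), consumes 2 rolls
Frame 7 starts at roll index 11: rolls=3,7 (sum=10), consumes 2 rolls
Frame 8 starts at roll index 13: rolls=7,2 (sum=9), consumes 2 rolls
Frame 9 starts at roll index 15: rolls=4,2 (sum=6), consumes 2 rolls
Frame 10 starts at roll index 17: 2 remaining rolls

Answer: 0 2 4 6 7 9 11 13 15 17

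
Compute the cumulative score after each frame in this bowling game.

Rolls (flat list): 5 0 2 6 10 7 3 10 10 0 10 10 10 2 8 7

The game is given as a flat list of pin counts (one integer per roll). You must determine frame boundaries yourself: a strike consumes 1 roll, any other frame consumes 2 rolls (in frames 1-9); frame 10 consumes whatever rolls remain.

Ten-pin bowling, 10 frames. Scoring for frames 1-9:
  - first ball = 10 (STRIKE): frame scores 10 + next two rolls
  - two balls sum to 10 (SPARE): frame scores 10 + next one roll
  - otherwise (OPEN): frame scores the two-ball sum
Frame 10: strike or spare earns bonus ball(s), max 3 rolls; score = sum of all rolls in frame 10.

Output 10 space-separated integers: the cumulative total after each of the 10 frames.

Frame 1: OPEN (5+0=5). Cumulative: 5
Frame 2: OPEN (2+6=8). Cumulative: 13
Frame 3: STRIKE. 10 + next two rolls (7+3) = 20. Cumulative: 33
Frame 4: SPARE (7+3=10). 10 + next roll (10) = 20. Cumulative: 53
Frame 5: STRIKE. 10 + next two rolls (10+0) = 20. Cumulative: 73
Frame 6: STRIKE. 10 + next two rolls (0+10) = 20. Cumulative: 93
Frame 7: SPARE (0+10=10). 10 + next roll (10) = 20. Cumulative: 113
Frame 8: STRIKE. 10 + next two rolls (10+2) = 22. Cumulative: 135
Frame 9: STRIKE. 10 + next two rolls (2+8) = 20. Cumulative: 155
Frame 10: SPARE. Sum of all frame-10 rolls (2+8+7) = 17. Cumulative: 172

Answer: 5 13 33 53 73 93 113 135 155 172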